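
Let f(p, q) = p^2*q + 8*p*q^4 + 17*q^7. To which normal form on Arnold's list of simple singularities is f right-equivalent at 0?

The Hessian of f at 0 has rank 0. Corank 2; j^3 = p^2*q has shape L^2 M (L != M), so D-series; mu = 8 gives D_8.

D_{8}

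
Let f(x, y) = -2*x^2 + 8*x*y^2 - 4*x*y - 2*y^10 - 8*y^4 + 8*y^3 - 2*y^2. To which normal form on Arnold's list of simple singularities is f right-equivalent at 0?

The Hessian of f at 0 is [[-4, -4], [-4, -4]] with rank 1, so corank 1. A Groebner basis of the Jacobian ideal J(f) in C{x,y} is {x^5 - 5*x^4 - 15*x^3*y - 35*x^3/4 - 27*x^2*y/2 - 23*x^2/8 - 27*x*y/8 - x/4 - y/4, x^4*y + 2*x^4 + 5*x^3*y + 5*x^3/2 + 15*x^2*y/4 + 3*x^2/4 + 7*x*y/8 + x/16 + y/16, -x/2 + y^2 - y/2}; counting standard monomials gives mu = 9. Corank 1: A-series; mu = 9 gives A_9.

A9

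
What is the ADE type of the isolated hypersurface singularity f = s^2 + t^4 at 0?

A3

The Hessian of f at 0 has rank 1. Corank 1: A-series; mu = 3 gives A_3.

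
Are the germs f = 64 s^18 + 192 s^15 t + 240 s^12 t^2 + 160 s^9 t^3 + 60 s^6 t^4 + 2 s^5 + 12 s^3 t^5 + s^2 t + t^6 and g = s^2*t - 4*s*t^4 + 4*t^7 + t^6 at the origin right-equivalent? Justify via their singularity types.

Yes.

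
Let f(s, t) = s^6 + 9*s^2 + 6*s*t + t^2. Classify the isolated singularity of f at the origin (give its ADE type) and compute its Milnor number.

Type A_5, Milnor number mu = 5.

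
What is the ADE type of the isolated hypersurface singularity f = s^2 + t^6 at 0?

The Hessian of f at 0 is [[2, 0], [0, 0]] with rank 1, so corank 1. A Groebner basis of the Jacobian ideal J(f) in C{s,t} is {t^5, s}; counting standard monomials gives mu = 5. Corank 1: A-series; mu = 5 gives A_5.

A_5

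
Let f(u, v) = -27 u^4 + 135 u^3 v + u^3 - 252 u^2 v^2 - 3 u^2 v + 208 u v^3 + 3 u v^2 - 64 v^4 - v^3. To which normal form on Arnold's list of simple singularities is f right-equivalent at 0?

The Hessian of f at 0 has rank 0. Corank 2; j^3 = (u - v)^3 is a perfect cube, so E-series; the 4-jet and mu = 7 give E_7.

E_{7}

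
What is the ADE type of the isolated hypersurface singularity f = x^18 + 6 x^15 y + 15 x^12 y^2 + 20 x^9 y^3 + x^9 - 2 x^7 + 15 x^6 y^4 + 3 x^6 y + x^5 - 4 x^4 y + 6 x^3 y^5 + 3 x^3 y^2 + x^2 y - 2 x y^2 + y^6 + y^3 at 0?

The Hessian of f at 0 has rank 0. Corank 2; j^3 = y*(x - y)^2 has shape L^2 M (L != M), so D-series; mu = 7 gives D_7.

D_{7}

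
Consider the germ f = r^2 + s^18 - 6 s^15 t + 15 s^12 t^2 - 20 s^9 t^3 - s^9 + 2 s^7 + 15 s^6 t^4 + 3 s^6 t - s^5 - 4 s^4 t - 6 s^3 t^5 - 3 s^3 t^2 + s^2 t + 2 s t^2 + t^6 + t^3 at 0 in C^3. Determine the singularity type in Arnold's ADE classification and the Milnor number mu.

Type D7, Milnor number mu = 7.

The Hessian of f at 0 has rank 1. Corank 2; j^3 = t*(s + t)^2 has shape L^2 M (L != M), so D-series; mu = 7 gives D_7.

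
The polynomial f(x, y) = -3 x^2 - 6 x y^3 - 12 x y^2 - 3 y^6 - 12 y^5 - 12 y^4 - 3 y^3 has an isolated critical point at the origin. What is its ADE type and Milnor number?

Type A2, Milnor number mu = 2.

The Hessian of f at 0 is [[-6, 0], [0, 0]] with rank 1, so corank 1. A Groebner basis of the Jacobian ideal J(f) in C{x,y} is {y^2, x}; counting standard monomials gives mu = 2. Corank 1: A-series; mu = 2 gives A_2.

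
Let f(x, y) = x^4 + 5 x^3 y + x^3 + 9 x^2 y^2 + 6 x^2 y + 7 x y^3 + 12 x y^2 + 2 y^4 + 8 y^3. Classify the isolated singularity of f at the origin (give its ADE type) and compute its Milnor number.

Type E7, Milnor number mu = 7.

The Hessian of f at 0 has rank 0. Corank 2; j^3 = (x + 2*y)^3 is a perfect cube, so E-series; the 4-jet and mu = 7 give E_7.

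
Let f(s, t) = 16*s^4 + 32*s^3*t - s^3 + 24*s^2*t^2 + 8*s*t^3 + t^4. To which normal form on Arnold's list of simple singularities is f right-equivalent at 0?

The Hessian of f at 0 is [[0, 0], [0, 0]] with rank 0, so corank 2. A Groebner basis of the Jacobian ideal J(f) in C{s,t} is {t^4, s*t^2 + t^3/6, s^2}; counting standard monomials gives mu = 6. Corank 2; j^3 = -s^3 is a perfect cube, so E-series; the 4-jet and mu = 6 give E_6.

E_{6}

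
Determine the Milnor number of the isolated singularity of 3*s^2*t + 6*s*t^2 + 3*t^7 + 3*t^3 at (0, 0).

The Hessian of f at 0 is [[0, 0], [0, 0]] with rank 0, so corank 2. A Groebner basis of the Jacobian ideal J(f) in C{s,t} is {s^2/7 + t^6 - t^2/7, s^3 + t^3, s*t + t^2}; counting standard monomials gives mu = 8. Corank 2; j^3 = 3*t*(s + t)^2 has shape L^2 M (L != M), so D-series; mu = 8 gives D_8.

8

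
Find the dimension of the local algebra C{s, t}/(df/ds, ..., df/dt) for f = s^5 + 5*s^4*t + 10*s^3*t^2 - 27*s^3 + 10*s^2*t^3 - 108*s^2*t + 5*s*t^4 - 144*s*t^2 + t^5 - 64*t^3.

The Hessian of f at 0 has rank 0. Corank 2; j^3 = -(3*s + 4*t)^3 is a perfect cube, so E-series; the 5-jet and mu = 8 give E_8.

8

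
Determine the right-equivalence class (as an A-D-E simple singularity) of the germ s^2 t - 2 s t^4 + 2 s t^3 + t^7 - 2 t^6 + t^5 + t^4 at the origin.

The Hessian of f at 0 is [[0, 0], [0, 0]] with rank 0, so corank 2. A Groebner basis of the Jacobian ideal J(f) in C{s,t} is {s*t^2, s*t + t^3, s^2 - 4*s*t}; counting standard monomials gives mu = 5. Corank 2; j^3 = s^2*t has shape L^2 M (L != M), so D-series; mu = 5 gives D_5.

D5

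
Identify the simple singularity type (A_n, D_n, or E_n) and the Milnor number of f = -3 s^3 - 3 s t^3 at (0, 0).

Type E_{7}, Milnor number mu = 7.

The Hessian of f at 0 is [[0, 0], [0, 0]] with rank 0, so corank 2. A Groebner basis of the Jacobian ideal J(f) in C{s,t} is {s^3, s*t^2, 3*s^2 + t^3}; counting standard monomials gives mu = 7. Corank 2; j^3 = -3*s^3 is a perfect cube, so E-series; the 4-jet and mu = 7 give E_7.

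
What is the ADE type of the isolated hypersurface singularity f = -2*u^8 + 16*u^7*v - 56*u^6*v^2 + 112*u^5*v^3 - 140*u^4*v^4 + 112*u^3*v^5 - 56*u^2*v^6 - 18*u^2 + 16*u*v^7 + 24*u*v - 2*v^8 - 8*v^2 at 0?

The Hessian of f at 0 is [[-36, 24], [24, -16]] with rank 1, so corank 1. A Groebner basis of the Jacobian ideal J(f) in C{u,v} is {v^7, u - 2*v/3}; counting standard monomials gives mu = 7. Corank 1: A-series; mu = 7 gives A_7.

A7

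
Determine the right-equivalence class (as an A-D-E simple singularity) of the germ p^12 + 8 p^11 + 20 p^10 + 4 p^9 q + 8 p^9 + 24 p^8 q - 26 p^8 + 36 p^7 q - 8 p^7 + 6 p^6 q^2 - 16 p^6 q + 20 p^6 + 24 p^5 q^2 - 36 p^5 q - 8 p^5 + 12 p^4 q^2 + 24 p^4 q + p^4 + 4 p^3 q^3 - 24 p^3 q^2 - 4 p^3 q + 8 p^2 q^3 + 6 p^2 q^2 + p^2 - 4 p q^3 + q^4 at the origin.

The Hessian of f at 0 has rank 1. Corank 1: A-series; mu = 3 gives A_3.

A_3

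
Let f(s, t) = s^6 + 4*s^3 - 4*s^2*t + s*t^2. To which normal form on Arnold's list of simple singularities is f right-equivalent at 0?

The Hessian of f at 0 has rank 0. Corank 2; j^3 = s*(2*s - t)^2 has shape L^2 M (L != M), so D-series; mu = 7 gives D_7.

D_{7}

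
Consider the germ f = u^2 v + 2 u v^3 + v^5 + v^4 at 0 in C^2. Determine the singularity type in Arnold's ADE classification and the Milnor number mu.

Type D5, Milnor number mu = 5.

The Hessian of f at 0 has rank 0. Corank 2; j^3 = u^2*v has shape L^2 M (L != M), so D-series; mu = 5 gives D_5.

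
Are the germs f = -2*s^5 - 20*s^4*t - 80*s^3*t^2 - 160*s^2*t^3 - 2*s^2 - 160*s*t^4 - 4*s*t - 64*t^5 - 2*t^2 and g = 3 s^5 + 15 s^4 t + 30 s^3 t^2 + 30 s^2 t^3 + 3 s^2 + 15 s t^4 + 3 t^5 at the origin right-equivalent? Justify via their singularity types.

Yes.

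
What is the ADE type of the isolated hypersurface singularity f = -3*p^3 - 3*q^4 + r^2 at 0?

E6

The Hessian of f at 0 has rank 1. Corank 2; j^3 = -3*p^3 is a perfect cube, so E-series; the 4-jet and mu = 6 give E_6.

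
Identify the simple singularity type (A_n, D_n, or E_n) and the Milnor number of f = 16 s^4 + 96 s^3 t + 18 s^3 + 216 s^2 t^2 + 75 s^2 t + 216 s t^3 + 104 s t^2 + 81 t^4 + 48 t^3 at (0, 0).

Type D_{5}, Milnor number mu = 5.

The Hessian of f at 0 has rank 0. Corank 2; j^3 = (2*s + 3*t)*(3*s + 4*t)^2 has shape L^2 M (L != M), so D-series; mu = 5 gives D_5.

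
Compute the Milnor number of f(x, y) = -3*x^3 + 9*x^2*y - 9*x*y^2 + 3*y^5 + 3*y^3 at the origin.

8

The Hessian of f at 0 has rank 0. Corank 2; j^3 = -3*(x - y)^3 is a perfect cube, so E-series; the 5-jet and mu = 8 give E_8.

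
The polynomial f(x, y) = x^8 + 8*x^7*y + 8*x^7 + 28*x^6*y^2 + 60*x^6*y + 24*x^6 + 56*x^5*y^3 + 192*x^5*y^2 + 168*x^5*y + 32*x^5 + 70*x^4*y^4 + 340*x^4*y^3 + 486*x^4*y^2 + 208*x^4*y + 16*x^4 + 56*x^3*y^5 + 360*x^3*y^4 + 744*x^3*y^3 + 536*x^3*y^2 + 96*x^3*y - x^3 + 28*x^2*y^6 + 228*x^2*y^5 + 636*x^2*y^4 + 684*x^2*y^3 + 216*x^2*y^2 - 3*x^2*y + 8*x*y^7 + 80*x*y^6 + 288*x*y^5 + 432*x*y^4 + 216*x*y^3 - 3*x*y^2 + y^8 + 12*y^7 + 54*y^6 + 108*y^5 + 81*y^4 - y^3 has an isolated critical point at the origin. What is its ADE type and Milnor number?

The Hessian of f at 0 is [[0, 0], [0, 0]] with rank 0, so corank 2. A Groebner basis of the Jacobian ideal J(f) in C{x,y} is {y^4, x*y^2 + 7*y^3/6, x^2 + 2*x*y + y^2}; counting standard monomials gives mu = 6. Corank 2; j^3 = -(x + y)^3 is a perfect cube, so E-series; the 4-jet and mu = 6 give E_6.

Type E_{6}, Milnor number mu = 6.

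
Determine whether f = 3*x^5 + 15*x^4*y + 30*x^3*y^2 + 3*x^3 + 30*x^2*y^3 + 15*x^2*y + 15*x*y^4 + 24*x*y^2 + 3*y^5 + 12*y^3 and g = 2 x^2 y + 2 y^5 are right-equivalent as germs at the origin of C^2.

Yes.

The Hessian of f at 0 has rank 0. Corank 2; j^3 = 3*(x + y)*(x + 2*y)^2 has shape L^2 M (L != M), so D-series; mu = 6 gives D_6. The Hessian of g at 0 has rank 0. Corank 2; j^3 = 2*x^2*y has shape L^2 M (L != M), so D-series; mu = 6 gives D_6. Both have type D_6, hence right-equivalent.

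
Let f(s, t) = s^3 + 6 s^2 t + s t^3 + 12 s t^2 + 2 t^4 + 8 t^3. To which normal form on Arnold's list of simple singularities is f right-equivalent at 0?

E_{7}

The Hessian of f at 0 is [[0, 0], [0, 0]] with rank 0, so corank 2. A Groebner basis of the Jacobian ideal J(f) in C{s,t} is {s^3 + 6*s^2*t + 48*s^2 + 192*s*t + 192*t^2, -6*s^2 + s*t^2 - 24*s*t - 24*t^2, 3*s^2 + 12*s*t + t^3 + 12*t^2}; counting standard monomials gives mu = 7. Corank 2; j^3 = (s + 2*t)^3 is a perfect cube, so E-series; the 4-jet and mu = 7 give E_7.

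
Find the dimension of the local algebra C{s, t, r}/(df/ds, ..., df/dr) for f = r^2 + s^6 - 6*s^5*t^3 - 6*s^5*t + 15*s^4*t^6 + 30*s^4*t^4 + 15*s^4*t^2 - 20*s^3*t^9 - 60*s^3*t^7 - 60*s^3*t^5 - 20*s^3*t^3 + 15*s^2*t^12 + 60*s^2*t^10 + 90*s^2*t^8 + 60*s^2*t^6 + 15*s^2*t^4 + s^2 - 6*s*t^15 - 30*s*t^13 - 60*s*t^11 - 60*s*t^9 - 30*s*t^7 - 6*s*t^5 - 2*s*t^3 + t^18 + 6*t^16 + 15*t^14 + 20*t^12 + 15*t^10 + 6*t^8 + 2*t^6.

5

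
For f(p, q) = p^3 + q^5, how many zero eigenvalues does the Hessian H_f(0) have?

2

The Hessian at 0 is [[0, 0], [0, 0]] of rank 0; hence corank 2.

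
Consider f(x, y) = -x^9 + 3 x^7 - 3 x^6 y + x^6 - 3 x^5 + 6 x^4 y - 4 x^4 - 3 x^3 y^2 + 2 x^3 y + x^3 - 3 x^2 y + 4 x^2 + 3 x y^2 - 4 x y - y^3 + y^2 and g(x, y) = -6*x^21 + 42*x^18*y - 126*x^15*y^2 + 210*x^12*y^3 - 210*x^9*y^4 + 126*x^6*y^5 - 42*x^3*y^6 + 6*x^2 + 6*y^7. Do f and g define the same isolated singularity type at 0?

No.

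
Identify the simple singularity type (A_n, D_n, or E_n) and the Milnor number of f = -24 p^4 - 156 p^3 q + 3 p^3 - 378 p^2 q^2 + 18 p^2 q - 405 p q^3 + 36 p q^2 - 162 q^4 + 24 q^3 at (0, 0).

Type E_{7}, Milnor number mu = 7.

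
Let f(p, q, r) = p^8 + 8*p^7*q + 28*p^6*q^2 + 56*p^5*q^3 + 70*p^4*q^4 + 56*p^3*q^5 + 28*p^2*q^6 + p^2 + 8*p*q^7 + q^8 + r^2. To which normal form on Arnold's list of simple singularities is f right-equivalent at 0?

A_{7}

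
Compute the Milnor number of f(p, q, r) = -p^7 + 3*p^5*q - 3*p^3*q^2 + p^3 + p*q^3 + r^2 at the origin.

7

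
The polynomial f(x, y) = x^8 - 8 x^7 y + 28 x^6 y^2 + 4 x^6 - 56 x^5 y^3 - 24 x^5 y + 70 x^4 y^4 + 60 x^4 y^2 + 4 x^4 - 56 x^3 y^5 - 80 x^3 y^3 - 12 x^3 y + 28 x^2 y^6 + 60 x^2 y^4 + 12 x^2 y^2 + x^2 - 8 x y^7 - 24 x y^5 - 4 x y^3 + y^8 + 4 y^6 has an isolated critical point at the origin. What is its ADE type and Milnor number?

Type A_7, Milnor number mu = 7.

The Hessian of f at 0 has rank 1. Corank 1: A-series; mu = 7 gives A_7.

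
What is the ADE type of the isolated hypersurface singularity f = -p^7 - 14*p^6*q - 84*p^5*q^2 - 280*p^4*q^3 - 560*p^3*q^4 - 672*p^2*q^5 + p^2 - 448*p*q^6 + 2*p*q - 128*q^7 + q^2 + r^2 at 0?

The Hessian of f at 0 is [[2, 2, 0], [2, 2, 0], [0, 0, 2]] with rank 2, so corank 1. A Groebner basis of the Jacobian ideal J(f) in C{p,q,r} is {q^6, p + q, r}; counting standard monomials gives mu = 6. Corank 1: A-series; mu = 6 gives A_6.

A_6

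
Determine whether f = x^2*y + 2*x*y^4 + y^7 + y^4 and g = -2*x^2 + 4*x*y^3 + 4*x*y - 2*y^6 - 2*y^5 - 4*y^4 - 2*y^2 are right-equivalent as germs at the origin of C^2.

No.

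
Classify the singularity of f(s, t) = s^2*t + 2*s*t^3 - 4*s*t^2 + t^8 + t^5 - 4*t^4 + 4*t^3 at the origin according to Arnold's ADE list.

D_9

The Hessian of f at 0 has rank 0. Corank 2; j^3 = t*(s - 2*t)^2 has shape L^2 M (L != M), so D-series; mu = 9 gives D_9.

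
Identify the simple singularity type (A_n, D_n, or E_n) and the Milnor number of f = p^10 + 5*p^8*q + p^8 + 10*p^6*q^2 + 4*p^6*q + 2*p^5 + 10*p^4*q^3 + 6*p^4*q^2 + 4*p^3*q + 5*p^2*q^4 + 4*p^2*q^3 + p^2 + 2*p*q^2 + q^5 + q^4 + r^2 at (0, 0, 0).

Type A_4, Milnor number mu = 4.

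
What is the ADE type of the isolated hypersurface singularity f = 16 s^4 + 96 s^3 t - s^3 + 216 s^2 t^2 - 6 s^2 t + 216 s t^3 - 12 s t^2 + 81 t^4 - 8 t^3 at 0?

The Hessian of f at 0 has rank 0. Corank 2; j^3 = -(s + 2*t)^3 is a perfect cube, so E-series; the 4-jet and mu = 6 give E_6.

E_6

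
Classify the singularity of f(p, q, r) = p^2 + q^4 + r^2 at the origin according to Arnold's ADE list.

The Hessian of f at 0 is [[2, 0, 0], [0, 0, 0], [0, 0, 2]] with rank 2, so corank 1. A Groebner basis of the Jacobian ideal J(f) in C{p,q,r} is {q^3, p, r}; counting standard monomials gives mu = 3. Corank 1: A-series; mu = 3 gives A_3.

A_3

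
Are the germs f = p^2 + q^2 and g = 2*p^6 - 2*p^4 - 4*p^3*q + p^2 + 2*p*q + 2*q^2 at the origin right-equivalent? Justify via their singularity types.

Yes.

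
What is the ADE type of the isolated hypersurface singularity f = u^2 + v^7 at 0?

A_{6}

The Hessian of f at 0 has rank 1. Corank 1: A-series; mu = 6 gives A_6.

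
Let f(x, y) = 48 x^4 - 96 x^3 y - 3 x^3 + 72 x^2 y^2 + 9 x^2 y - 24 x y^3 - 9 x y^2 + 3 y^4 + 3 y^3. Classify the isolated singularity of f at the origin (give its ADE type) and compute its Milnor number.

Type E_6, Milnor number mu = 6.

The Hessian of f at 0 has rank 0. Corank 2; j^3 = -3*(x - y)^3 is a perfect cube, so E-series; the 4-jet and mu = 6 give E_6.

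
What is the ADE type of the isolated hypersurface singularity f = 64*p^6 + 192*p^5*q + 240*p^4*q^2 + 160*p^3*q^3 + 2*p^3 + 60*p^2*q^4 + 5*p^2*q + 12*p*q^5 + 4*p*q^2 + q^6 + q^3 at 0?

D7

The Hessian of f at 0 has rank 0. Corank 2; j^3 = (p + q)^2*(2*p + q) has shape L^2 M (L != M), so D-series; mu = 7 gives D_7.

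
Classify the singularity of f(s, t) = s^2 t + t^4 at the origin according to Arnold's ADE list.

The Hessian of f at 0 is [[0, 0], [0, 0]] with rank 0, so corank 2. A Groebner basis of the Jacobian ideal J(f) in C{s,t} is {s^3, s^2/4 + t^3, s*t}; counting standard monomials gives mu = 5. Corank 2; j^3 = s^2*t has shape L^2 M (L != M), so D-series; mu = 5 gives D_5.

D5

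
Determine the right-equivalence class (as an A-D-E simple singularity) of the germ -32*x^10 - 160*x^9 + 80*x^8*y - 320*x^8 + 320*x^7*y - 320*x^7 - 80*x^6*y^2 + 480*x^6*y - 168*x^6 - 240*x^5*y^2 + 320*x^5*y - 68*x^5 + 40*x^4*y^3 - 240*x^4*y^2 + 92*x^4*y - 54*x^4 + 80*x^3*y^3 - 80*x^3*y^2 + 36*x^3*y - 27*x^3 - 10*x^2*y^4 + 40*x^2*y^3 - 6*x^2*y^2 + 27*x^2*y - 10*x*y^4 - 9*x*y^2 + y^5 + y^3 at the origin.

The Hessian of f at 0 is [[0, 0], [0, 0]] with rank 0, so corank 2. A Groebner basis of the Jacobian ideal J(f) in C{x,y} is {2187*x^2/16 + x*y^3 + 81*x*y^2/4 - 729*x*y/8 - 27*y^3/4 + 243*y^2/16, 729*x^2/2 + 54*x*y^2 - 243*x*y + y^4 - 18*y^3 + 81*y^2/2, x^3 - 9*x^2/4 - 2*x*y^2/3 + 3*x*y/2 + 5*y^3/27 - y^2/4, x^2*y - 9*x^2/4 - x*y^2 + 3*x*y/2 + 2*y^3/9 - y^2/4}; counting standard monomials gives mu = 8. Corank 2; j^3 = -(3*x - y)^3 is a perfect cube, so E-series; the 5-jet and mu = 8 give E_8.

E_8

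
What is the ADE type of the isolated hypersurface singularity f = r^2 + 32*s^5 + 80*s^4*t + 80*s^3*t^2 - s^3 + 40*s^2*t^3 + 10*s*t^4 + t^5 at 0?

E8

The Hessian of f at 0 has rank 1. Corank 2; j^3 = -s^3 is a perfect cube, so E-series; the 5-jet and mu = 8 give E_8.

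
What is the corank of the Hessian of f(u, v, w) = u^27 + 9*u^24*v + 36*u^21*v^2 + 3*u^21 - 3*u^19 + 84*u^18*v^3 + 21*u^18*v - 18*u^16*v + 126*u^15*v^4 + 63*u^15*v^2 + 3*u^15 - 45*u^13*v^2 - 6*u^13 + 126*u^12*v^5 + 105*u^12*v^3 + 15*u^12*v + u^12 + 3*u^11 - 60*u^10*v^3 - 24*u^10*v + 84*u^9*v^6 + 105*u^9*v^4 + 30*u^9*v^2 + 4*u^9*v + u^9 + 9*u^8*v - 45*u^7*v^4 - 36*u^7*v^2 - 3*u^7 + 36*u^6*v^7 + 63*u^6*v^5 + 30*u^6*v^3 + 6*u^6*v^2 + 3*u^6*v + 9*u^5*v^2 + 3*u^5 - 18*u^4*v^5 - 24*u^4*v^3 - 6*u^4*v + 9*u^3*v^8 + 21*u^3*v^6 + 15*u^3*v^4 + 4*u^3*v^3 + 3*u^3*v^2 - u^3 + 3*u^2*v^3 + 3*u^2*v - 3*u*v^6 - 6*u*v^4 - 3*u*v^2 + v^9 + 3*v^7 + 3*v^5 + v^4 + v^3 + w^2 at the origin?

2

Hessian at 0 has rank 1.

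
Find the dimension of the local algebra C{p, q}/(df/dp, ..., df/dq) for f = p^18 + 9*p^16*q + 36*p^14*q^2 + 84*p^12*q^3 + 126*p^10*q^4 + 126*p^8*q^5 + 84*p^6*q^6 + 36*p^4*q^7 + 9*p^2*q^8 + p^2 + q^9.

8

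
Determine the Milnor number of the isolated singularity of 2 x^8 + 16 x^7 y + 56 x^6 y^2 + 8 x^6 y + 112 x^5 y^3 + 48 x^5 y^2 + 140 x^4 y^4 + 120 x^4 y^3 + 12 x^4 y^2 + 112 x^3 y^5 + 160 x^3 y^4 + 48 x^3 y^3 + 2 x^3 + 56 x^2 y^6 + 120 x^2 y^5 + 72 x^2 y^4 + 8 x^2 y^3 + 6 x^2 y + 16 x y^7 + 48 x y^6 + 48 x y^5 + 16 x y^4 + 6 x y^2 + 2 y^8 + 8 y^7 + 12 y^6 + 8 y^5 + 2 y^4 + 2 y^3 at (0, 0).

6

The Hessian of f at 0 is [[0, 0], [0, 0]] with rank 0, so corank 2. A Groebner basis of the Jacobian ideal J(f) in C{x,y} is {y^3, x^2 + 2*x*y + y^2}; counting standard monomials gives mu = 6. Corank 2; j^3 = 2*(x + y)^3 is a perfect cube, so E-series; the 4-jet and mu = 6 give E_6.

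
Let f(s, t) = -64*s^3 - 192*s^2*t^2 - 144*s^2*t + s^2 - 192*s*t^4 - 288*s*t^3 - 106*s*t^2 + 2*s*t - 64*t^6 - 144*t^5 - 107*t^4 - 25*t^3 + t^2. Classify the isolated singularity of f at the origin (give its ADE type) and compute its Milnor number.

Type A2, Milnor number mu = 2.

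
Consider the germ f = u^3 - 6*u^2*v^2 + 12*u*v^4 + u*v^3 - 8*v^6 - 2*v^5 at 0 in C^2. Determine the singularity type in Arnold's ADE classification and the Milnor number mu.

The Hessian of f at 0 has rank 0. Corank 2; j^3 = u^3 is a perfect cube, so E-series; the 4-jet and mu = 7 give E_7.

Type E7, Milnor number mu = 7.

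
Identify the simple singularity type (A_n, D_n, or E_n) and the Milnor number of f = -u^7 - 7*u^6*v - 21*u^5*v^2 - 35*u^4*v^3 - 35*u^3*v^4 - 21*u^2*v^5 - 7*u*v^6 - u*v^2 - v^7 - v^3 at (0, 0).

The Hessian of f at 0 has rank 0. Corank 2; j^3 = -v^2*(u + v) has shape L^2 M (L != M), so D-series; mu = 8 gives D_8.

Type D8, Milnor number mu = 8.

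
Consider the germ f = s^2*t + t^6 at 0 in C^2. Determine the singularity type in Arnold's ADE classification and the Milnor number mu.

Type D_7, Milnor number mu = 7.

The Hessian of f at 0 has rank 0. Corank 2; j^3 = s^2*t has shape L^2 M (L != M), so D-series; mu = 7 gives D_7.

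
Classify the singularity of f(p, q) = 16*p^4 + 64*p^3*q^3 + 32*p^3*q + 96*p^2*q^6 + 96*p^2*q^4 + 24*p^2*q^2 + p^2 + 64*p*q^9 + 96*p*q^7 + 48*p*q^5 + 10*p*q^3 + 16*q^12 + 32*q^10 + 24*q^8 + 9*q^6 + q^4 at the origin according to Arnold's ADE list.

A3

The Hessian of f at 0 has rank 1. Corank 1: A-series; mu = 3 gives A_3.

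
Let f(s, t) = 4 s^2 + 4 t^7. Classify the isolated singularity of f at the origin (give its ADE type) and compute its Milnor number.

The Hessian of f at 0 has rank 1. Corank 1: A-series; mu = 6 gives A_6.

Type A_{6}, Milnor number mu = 6.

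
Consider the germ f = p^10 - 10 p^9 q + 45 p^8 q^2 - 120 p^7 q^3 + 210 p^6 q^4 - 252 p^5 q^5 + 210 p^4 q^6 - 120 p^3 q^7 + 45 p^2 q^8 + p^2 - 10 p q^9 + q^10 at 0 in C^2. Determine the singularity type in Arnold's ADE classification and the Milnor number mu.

Type A_9, Milnor number mu = 9.

The Hessian of f at 0 is [[2, 0], [0, 0]] with rank 1, so corank 1. A Groebner basis of the Jacobian ideal J(f) in C{p,q} is {q^9, p}; counting standard monomials gives mu = 9. Corank 1: A-series; mu = 9 gives A_9.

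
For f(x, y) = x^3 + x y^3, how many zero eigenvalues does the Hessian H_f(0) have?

The Hessian at 0 is [[0, 0], [0, 0]] of rank 0; hence corank 2.

2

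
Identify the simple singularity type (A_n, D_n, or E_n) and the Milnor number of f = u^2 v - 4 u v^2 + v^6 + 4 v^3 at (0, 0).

Type D_7, Milnor number mu = 7.

The Hessian of f at 0 has rank 0. Corank 2; j^3 = v*(u - 2*v)^2 has shape L^2 M (L != M), so D-series; mu = 7 gives D_7.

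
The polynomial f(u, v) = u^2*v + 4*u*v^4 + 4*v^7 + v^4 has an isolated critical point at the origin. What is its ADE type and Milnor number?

The Hessian of f at 0 has rank 0. Corank 2; j^3 = u^2*v has shape L^2 M (L != M), so D-series; mu = 5 gives D_5.

Type D_5, Milnor number mu = 5.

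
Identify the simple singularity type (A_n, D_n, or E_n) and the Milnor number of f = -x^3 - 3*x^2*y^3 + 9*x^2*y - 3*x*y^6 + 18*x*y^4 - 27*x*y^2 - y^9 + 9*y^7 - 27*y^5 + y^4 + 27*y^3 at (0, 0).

The Hessian of f at 0 has rank 0. Corank 2; j^3 = -(x - 3*y)^3 is a perfect cube, so E-series; the 4-jet and mu = 6 give E_6.

Type E_{6}, Milnor number mu = 6.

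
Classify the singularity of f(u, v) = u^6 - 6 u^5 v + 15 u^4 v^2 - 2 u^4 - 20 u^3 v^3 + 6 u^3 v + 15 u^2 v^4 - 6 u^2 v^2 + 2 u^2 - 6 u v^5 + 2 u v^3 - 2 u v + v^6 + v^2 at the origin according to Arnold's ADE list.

A_{1}

The Hessian of f at 0 is [[4, -2], [-2, 2]] with rank 2, so corank 0. A Groebner basis of the Jacobian ideal J(f) in C{u,v} is {u, v}; counting standard monomials gives mu = 1. Corank 0: nondegenerate Morse point, so A_1.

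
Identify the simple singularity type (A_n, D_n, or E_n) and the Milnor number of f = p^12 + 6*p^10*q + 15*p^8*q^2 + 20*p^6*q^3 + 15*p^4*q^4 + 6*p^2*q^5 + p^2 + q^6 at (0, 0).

The Hessian of f at 0 is [[2, 0], [0, 0]] with rank 1, so corank 1. A Groebner basis of the Jacobian ideal J(f) in C{p,q} is {q^5, p}; counting standard monomials gives mu = 5. Corank 1: A-series; mu = 5 gives A_5.

Type A5, Milnor number mu = 5.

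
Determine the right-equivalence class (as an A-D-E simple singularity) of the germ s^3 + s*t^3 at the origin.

E_7

The Hessian of f at 0 has rank 0. Corank 2; j^3 = s^3 is a perfect cube, so E-series; the 4-jet and mu = 7 give E_7.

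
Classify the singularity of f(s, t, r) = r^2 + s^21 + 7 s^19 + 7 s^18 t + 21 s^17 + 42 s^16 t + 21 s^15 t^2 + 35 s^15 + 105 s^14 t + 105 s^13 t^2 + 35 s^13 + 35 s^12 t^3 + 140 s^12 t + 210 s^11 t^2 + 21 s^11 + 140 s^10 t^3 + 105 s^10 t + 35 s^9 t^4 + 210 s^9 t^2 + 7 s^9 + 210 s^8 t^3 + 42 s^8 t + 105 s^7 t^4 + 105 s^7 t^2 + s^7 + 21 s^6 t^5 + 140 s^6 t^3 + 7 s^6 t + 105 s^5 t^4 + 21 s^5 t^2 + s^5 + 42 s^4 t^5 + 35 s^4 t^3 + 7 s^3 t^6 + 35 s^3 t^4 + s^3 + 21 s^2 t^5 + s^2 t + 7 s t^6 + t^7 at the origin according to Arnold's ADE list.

D_{8}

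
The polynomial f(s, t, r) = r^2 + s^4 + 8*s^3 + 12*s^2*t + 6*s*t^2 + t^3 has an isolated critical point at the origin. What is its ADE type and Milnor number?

Type E_{6}, Milnor number mu = 6.

The Hessian of f at 0 has rank 1. Corank 2; j^3 = (2*s + t)^3 is a perfect cube, so E-series; the 4-jet and mu = 6 give E_6.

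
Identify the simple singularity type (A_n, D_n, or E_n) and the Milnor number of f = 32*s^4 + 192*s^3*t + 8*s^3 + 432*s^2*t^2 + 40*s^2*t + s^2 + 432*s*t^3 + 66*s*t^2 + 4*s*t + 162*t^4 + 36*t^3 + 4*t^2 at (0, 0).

Type A3, Milnor number mu = 3.

The Hessian of f at 0 is [[2, 4], [4, 8]] with rank 1, so corank 1. A Groebner basis of the Jacobian ideal J(f) in C{s,t} is {s^2 + 4*s + 8*t, s*t - 2*s - 4*t, s + t^2 + 2*t}; counting standard monomials gives mu = 3. Corank 1: A-series; mu = 3 gives A_3.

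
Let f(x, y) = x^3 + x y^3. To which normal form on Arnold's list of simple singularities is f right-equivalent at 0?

E_7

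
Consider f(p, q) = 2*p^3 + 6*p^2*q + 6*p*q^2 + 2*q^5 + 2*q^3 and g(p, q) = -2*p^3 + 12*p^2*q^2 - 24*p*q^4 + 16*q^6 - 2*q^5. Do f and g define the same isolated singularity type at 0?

The Hessian of f at 0 is [[0, 0], [0, 0]] with rank 0, so corank 2. A Groebner basis of the Jacobian ideal J(f) in C{p,q} is {q^4, p^2 + 2*p*q + q^2}; counting standard monomials gives mu = 8. Corank 2; j^3 = 2*(p + q)^3 is a perfect cube, so E-series; the 5-jet and mu = 8 give E_8. The Hessian of g at 0 is [[0, 0], [0, 0]] with rank 0, so corank 2. A Groebner basis of the Jacobian ideal J(g) in C{p,q} is {q^4, p^3, -p^2/4 + p*q^2}; counting standard monomials gives mu = 8. Corank 2; j^3 = -2*p^3 is a perfect cube, so E-series; the 5-jet and mu = 8 give E_8. Both have type E_8, hence right-equivalent.

Yes.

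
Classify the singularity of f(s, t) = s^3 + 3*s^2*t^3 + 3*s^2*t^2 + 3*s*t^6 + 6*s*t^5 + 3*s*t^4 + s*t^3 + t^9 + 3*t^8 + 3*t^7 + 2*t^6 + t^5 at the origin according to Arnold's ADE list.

E_{7}

The Hessian of f at 0 has rank 0. Corank 2; j^3 = s^3 is a perfect cube, so E-series; the 4-jet and mu = 7 give E_7.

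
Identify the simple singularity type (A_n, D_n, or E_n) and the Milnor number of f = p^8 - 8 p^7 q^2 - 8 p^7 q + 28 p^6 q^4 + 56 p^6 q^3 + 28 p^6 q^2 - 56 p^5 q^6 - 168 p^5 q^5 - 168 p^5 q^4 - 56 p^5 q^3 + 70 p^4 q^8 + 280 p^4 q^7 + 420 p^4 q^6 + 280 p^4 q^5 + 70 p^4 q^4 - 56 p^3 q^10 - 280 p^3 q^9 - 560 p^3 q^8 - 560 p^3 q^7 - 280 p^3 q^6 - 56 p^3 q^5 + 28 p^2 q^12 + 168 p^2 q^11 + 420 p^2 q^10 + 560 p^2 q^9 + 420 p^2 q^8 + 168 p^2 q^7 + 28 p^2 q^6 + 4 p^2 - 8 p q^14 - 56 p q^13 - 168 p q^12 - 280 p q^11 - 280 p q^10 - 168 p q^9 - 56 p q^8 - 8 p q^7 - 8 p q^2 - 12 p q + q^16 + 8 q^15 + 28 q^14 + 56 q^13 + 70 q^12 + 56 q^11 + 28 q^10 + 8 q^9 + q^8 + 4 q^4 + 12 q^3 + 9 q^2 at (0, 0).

Type A_7, Milnor number mu = 7.

The Hessian of f at 0 has rank 1. Corank 1: A-series; mu = 7 gives A_7.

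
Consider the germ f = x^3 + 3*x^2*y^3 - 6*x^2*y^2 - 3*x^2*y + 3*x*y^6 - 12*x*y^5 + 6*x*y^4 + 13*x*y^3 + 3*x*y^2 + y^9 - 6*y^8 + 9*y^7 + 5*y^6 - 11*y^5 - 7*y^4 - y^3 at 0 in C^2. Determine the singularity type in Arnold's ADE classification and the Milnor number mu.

The Hessian of f at 0 is [[0, 0], [0, 0]] with rank 0, so corank 2. A Groebner basis of the Jacobian ideal J(f) in C{x,y} is {-x^2/4 + x*y/2 + y^4 - y^3/12 - y^2/4, x^3 - 5*x^2/4 + 5*x*y/2 - 17*y^3/12 - 5*y^2/4, x^2*y - 11*x^2/12 + 11*x*y/6 - 47*y^3/36 - 11*y^2/12, -x^2/2 + x*y^2 + x*y - 7*y^3/6 - y^2/2}; counting standard monomials gives mu = 7. Corank 2; j^3 = (x - y)^3 is a perfect cube, so E-series; the 4-jet and mu = 7 give E_7.

Type E_{7}, Milnor number mu = 7.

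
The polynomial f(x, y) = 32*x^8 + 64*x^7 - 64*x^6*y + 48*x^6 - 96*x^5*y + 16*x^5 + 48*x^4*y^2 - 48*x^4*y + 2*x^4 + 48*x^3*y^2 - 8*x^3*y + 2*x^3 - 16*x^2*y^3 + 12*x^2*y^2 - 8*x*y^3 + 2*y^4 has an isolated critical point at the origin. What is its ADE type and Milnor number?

The Hessian of f at 0 has rank 0. Corank 2; j^3 = 2*x^3 is a perfect cube, so E-series; the 4-jet and mu = 6 give E_6.

Type E_{6}, Milnor number mu = 6.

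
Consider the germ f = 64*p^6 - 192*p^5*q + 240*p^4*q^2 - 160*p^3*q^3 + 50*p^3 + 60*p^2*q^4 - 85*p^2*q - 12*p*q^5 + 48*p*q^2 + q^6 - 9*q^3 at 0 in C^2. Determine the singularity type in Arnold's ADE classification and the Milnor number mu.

Type D_7, Milnor number mu = 7.

The Hessian of f at 0 has rank 0. Corank 2; j^3 = (2*p - q)*(5*p - 3*q)^2 has shape L^2 M (L != M), so D-series; mu = 7 gives D_7.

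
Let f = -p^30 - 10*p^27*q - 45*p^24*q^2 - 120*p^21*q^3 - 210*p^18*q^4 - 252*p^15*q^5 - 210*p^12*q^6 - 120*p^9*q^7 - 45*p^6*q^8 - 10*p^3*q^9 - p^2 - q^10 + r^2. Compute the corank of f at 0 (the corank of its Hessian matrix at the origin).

1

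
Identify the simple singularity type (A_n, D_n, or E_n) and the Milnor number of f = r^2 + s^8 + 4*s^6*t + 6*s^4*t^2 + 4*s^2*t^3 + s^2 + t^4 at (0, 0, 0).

The Hessian of f at 0 has rank 2. Corank 1: A-series; mu = 3 gives A_3.

Type A3, Milnor number mu = 3.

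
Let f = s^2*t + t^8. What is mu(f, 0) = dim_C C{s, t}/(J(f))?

9

The Hessian of f at 0 is [[0, 0], [0, 0]] with rank 0, so corank 2. A Groebner basis of the Jacobian ideal J(f) in C{s,t} is {s^2/8 + t^7, s^3, s*t}; counting standard monomials gives mu = 9. Corank 2; j^3 = s^2*t has shape L^2 M (L != M), so D-series; mu = 9 gives D_9.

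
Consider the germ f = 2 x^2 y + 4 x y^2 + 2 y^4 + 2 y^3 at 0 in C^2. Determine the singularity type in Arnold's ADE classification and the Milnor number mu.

The Hessian of f at 0 has rank 0. Corank 2; j^3 = 2*y*(x + y)^2 has shape L^2 M (L != M), so D-series; mu = 5 gives D_5.

Type D_5, Milnor number mu = 5.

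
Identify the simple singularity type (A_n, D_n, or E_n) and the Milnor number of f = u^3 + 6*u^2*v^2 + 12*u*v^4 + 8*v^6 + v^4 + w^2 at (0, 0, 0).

Type E6, Milnor number mu = 6.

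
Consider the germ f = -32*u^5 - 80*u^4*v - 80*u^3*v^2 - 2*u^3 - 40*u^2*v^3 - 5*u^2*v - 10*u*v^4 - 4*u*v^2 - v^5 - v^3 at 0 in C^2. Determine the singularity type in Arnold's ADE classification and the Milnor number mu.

The Hessian of f at 0 is [[0, 0], [0, 0]] with rank 0, so corank 2. A Groebner basis of the Jacobian ideal J(f) in C{u,v} is {u*v/10 + v^4 + v^2/10, u*v^2 + v^3, u^2 + 3*u*v/2 + v^2/2}; counting standard monomials gives mu = 6. Corank 2; j^3 = -(u + v)^2*(2*u + v) has shape L^2 M (L != M), so D-series; mu = 6 gives D_6.

Type D_{6}, Milnor number mu = 6.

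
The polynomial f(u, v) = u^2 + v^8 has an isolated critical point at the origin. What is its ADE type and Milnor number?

Type A_7, Milnor number mu = 7.

The Hessian of f at 0 is [[2, 0], [0, 0]] with rank 1, so corank 1. A Groebner basis of the Jacobian ideal J(f) in C{u,v} is {v^7, u}; counting standard monomials gives mu = 7. Corank 1: A-series; mu = 7 gives A_7.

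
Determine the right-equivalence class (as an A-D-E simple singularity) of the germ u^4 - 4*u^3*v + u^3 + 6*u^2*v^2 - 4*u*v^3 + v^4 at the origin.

The Hessian of f at 0 is [[0, 0], [0, 0]] with rank 0, so corank 2. A Groebner basis of the Jacobian ideal J(f) in C{u,v} is {v^4, u*v^2 - v^3/3, u^2}; counting standard monomials gives mu = 6. Corank 2; j^3 = u^3 is a perfect cube, so E-series; the 4-jet and mu = 6 give E_6.

E_{6}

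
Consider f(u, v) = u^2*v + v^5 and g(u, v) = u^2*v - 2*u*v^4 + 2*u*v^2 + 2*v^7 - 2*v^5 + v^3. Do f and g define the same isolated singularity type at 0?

No.

The Hessian of f at 0 is [[0, 0], [0, 0]] with rank 0, so corank 2. A Groebner basis of the Jacobian ideal J(f) in C{u,v} is {u^2/5 + v^4, u^3, u*v}; counting standard monomials gives mu = 6. Corank 2; j^3 = u^2*v has shape L^2 M (L != M), so D-series; mu = 6 gives D_6. The Hessian of g at 0 is [[0, 0], [0, 0]] with rank 0, so corank 2. A Groebner basis of the Jacobian ideal J(g) in C{u,v} is {u^2/6 + u*v^3 + 4*u*v/3 + 7*v^2/6, -u*v + v^4 - v^2, u^3 - 3*u*v^2 - 2*v^3, u^2*v + 2*u*v^2 + v^3}; counting standard monomials gives mu = 8. Corank 2; j^3 = v*(u + v)^2 has shape L^2 M (L != M), so D-series; mu = 8 gives D_8. f is D_6 but g is D_8, hence not right-equivalent.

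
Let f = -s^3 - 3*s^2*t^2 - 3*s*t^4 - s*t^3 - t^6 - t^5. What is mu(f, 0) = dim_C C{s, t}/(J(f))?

7

The Hessian of f at 0 has rank 0. Corank 2; j^3 = -s^3 is a perfect cube, so E-series; the 4-jet and mu = 7 give E_7.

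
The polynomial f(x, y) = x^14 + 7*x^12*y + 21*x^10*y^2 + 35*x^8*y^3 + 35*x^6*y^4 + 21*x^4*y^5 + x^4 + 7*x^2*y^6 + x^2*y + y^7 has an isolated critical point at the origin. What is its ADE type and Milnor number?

The Hessian of f at 0 has rank 0. Corank 2; j^3 = x^2*y has shape L^2 M (L != M), so D-series; mu = 8 gives D_8.

Type D_{8}, Milnor number mu = 8.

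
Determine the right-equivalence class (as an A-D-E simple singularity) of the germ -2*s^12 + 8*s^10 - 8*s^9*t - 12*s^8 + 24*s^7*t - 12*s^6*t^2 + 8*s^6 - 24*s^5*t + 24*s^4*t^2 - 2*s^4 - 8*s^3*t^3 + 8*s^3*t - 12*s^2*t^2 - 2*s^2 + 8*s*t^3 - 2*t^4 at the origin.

A3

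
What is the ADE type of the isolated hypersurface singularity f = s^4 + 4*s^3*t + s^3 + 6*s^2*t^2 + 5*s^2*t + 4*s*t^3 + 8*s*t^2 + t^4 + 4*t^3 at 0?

D_5

The Hessian of f at 0 is [[0, 0], [0, 0]] with rank 0, so corank 2. A Groebner basis of the Jacobian ideal J(f) in C{s,t} is {s*t^2 + s*t/2 + t^2, -s*t/4 + t^3 - t^2/2, s^2 + 3*s*t + 2*t^2}; counting standard monomials gives mu = 5. Corank 2; j^3 = (s + t)*(s + 2*t)^2 has shape L^2 M (L != M), so D-series; mu = 5 gives D_5.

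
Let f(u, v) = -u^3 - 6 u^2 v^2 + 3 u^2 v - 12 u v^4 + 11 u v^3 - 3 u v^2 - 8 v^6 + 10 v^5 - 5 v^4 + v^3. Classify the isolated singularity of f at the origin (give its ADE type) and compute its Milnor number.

The Hessian of f at 0 is [[0, 0], [0, 0]] with rank 0, so corank 2. A Groebner basis of the Jacobian ideal J(f) in C{u,v} is {-u^2/4 + u*v/2 + v^4 - v^3/12 - v^2/4, u^3 + 7*u^2/4 - 7*u*v/2 - 5*v^3/12 + 7*v^2/4, u^2*v + 13*u^2/12 - 13*u*v/6 - 23*v^3/36 + 13*v^2/12, u^2/2 + u*v^2 - u*v - 5*v^3/6 + v^2/2}; counting standard monomials gives mu = 7. Corank 2; j^3 = -(u - v)^3 is a perfect cube, so E-series; the 4-jet and mu = 7 give E_7.

Type E_7, Milnor number mu = 7.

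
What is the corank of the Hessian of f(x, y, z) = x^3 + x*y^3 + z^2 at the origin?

2

Hessian at 0 has rank 1.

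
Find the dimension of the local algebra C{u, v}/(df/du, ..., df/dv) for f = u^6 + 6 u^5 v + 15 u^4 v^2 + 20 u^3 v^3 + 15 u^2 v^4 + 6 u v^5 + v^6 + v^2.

5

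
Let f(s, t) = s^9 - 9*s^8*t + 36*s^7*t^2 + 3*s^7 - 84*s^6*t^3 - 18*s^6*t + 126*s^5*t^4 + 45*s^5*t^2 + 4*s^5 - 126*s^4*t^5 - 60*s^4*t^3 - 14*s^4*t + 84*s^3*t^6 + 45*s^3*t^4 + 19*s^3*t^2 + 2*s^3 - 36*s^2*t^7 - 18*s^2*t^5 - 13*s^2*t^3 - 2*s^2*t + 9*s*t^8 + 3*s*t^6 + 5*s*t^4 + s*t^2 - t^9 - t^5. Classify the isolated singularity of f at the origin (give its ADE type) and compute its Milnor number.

Type D_{4}, Milnor number mu = 4.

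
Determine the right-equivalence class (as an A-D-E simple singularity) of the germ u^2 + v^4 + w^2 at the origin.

The Hessian of f at 0 is [[2, 0, 0], [0, 0, 0], [0, 0, 2]] with rank 2, so corank 1. A Groebner basis of the Jacobian ideal J(f) in C{u,v,w} is {v^3, u, w}; counting standard monomials gives mu = 3. Corank 1: A-series; mu = 3 gives A_3.

A3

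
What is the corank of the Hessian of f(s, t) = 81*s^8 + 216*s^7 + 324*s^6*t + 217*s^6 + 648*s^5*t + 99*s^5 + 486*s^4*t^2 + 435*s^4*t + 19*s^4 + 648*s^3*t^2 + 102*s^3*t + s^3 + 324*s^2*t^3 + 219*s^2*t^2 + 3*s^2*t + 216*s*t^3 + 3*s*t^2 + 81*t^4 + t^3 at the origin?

Hessian at 0 has rank 0.

2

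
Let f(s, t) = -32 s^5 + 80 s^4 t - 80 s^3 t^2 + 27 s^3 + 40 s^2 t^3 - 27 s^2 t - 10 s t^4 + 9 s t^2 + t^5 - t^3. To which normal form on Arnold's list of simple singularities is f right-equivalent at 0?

E8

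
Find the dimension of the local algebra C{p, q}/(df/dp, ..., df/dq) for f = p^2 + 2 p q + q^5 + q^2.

4

The Hessian of f at 0 has rank 1. Corank 1: A-series; mu = 4 gives A_4.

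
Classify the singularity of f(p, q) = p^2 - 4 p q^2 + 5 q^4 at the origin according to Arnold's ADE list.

A_3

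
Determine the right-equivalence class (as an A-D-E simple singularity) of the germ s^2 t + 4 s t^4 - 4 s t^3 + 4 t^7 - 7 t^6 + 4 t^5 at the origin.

D7

The Hessian of f at 0 has rank 0. Corank 2; j^3 = s^2*t has shape L^2 M (L != M), so D-series; mu = 7 gives D_7.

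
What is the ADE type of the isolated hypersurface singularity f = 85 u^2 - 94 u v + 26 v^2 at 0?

A_1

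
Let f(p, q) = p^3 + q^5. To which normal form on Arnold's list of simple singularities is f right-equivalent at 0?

E_{8}

The Hessian of f at 0 has rank 0. Corank 2; j^3 = p^3 is a perfect cube, so E-series; the 5-jet and mu = 8 give E_8.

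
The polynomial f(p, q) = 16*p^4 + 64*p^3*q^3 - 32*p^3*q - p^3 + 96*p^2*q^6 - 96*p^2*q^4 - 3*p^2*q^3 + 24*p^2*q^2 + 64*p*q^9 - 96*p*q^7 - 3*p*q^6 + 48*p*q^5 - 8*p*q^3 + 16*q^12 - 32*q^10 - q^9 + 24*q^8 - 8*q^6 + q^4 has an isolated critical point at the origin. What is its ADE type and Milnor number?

Type E6, Milnor number mu = 6.

The Hessian of f at 0 is [[0, 0], [0, 0]] with rank 0, so corank 2. A Groebner basis of the Jacobian ideal J(f) in C{p,q} is {q^4, p*q^2 - q^3/6, p^2}; counting standard monomials gives mu = 6. Corank 2; j^3 = -p^3 is a perfect cube, so E-series; the 4-jet and mu = 6 give E_6.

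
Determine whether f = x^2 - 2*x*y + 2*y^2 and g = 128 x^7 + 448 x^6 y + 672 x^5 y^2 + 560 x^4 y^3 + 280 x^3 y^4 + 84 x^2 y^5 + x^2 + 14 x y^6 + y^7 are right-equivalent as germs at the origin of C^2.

The Hessian of f at 0 has rank 2. Corank 0: nondegenerate Morse point, so A_1. The Hessian of g at 0 has rank 1. Corank 1: A-series; mu = 6 gives A_6. f is A_1 but g is A_6, hence not right-equivalent.

No.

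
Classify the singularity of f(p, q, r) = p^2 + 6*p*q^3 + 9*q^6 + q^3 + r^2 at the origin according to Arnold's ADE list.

The Hessian of f at 0 has rank 2. Corank 1: A-series; mu = 2 gives A_2.

A2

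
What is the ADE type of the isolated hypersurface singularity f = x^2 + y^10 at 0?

A_9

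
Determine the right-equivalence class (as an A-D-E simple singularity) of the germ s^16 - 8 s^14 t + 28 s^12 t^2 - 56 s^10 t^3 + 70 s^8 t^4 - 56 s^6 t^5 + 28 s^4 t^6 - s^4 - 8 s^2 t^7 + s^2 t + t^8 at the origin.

The Hessian of f at 0 is [[0, 0], [0, 0]] with rank 0, so corank 2. A Groebner basis of the Jacobian ideal J(f) in C{s,t} is {s^2/8 + t^7, s^3, s*t}; counting standard monomials gives mu = 9. Corank 2; j^3 = s^2*t has shape L^2 M (L != M), so D-series; mu = 9 gives D_9.

D_9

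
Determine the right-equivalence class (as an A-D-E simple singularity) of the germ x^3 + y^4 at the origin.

The Hessian of f at 0 has rank 0. Corank 2; j^3 = x^3 is a perfect cube, so E-series; the 4-jet and mu = 6 give E_6.

E_6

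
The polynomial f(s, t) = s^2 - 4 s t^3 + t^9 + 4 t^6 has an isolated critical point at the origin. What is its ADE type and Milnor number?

The Hessian of f at 0 has rank 1. Corank 1: A-series; mu = 8 gives A_8.

Type A_8, Milnor number mu = 8.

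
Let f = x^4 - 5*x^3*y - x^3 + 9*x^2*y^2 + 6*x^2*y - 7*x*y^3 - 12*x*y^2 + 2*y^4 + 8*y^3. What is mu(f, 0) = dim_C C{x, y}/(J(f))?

The Hessian of f at 0 has rank 0. Corank 2; j^3 = -(x - 2*y)^3 is a perfect cube, so E-series; the 4-jet and mu = 7 give E_7.

7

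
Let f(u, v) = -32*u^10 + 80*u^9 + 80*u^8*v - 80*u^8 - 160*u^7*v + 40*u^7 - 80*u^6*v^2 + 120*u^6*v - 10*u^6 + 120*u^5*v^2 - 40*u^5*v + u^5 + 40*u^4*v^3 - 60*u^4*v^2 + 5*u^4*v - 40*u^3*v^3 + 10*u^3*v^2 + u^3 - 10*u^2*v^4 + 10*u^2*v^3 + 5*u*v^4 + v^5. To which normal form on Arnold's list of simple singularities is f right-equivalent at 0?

E_{8}

The Hessian of f at 0 is [[0, 0], [0, 0]] with rank 0, so corank 2. A Groebner basis of the Jacobian ideal J(f) in C{u,v} is {v^5, u*v^3 + v^4/4, u^2}; counting standard monomials gives mu = 8. Corank 2; j^3 = u^3 is a perfect cube, so E-series; the 5-jet and mu = 8 give E_8.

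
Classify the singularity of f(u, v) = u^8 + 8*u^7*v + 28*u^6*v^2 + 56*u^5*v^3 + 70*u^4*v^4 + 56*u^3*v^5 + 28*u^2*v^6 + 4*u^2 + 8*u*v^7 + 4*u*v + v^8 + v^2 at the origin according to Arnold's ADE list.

The Hessian of f at 0 has rank 1. Corank 1: A-series; mu = 7 gives A_7.

A7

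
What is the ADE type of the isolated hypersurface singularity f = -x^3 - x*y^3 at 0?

E_{7}

The Hessian of f at 0 is [[0, 0], [0, 0]] with rank 0, so corank 2. A Groebner basis of the Jacobian ideal J(f) in C{x,y} is {x^3, x*y^2, 3*x^2 + y^3}; counting standard monomials gives mu = 7. Corank 2; j^3 = -x^3 is a perfect cube, so E-series; the 4-jet and mu = 7 give E_7.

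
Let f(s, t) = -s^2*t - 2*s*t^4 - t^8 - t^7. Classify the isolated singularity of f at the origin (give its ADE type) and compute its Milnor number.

The Hessian of f at 0 has rank 0. Corank 2; j^3 = -s^2*t has shape L^2 M (L != M), so D-series; mu = 9 gives D_9.

Type D_{9}, Milnor number mu = 9.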